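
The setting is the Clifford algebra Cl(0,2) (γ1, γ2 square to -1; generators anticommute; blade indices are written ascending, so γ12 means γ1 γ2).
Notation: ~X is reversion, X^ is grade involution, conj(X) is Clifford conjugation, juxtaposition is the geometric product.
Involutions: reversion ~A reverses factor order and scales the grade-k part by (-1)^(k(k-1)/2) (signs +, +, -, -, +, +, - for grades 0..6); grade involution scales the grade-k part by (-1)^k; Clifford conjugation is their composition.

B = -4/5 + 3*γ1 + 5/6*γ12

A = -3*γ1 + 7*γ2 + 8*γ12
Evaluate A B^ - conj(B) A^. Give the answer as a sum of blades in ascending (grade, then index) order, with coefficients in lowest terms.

first term: -47/3 + 247/30*γ1 - 271/10*γ2 + 73/5*γ12
second term: 47/3 - 247/30*γ1 + 271/10*γ2 + 73/5*γ12
Answer: -94/3 + 247/15*γ1 - 271/5*γ2


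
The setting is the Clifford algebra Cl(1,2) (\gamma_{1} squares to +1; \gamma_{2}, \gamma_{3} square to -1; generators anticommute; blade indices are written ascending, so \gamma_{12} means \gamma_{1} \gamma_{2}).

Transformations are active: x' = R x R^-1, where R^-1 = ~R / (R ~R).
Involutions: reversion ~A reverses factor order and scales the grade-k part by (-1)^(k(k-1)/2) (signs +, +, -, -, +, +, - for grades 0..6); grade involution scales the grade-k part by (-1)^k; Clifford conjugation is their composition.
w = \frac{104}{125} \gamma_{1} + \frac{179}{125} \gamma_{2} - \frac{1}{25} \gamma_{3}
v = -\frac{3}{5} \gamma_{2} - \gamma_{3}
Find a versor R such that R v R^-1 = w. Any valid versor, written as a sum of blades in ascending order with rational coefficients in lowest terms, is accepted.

R = v + w = \frac{104}{125} \gamma_{1} + \frac{104}{125} \gamma_{2} - \frac{26}{25} \gamma_{3} works: the equal norms (-\frac{34}{25}) guarantee its sandwich swaps v into w.
Answer: \frac{104}{125} \gamma_{1} + \frac{104}{125} \gamma_{2} - \frac{26}{25} \gamma_{3}


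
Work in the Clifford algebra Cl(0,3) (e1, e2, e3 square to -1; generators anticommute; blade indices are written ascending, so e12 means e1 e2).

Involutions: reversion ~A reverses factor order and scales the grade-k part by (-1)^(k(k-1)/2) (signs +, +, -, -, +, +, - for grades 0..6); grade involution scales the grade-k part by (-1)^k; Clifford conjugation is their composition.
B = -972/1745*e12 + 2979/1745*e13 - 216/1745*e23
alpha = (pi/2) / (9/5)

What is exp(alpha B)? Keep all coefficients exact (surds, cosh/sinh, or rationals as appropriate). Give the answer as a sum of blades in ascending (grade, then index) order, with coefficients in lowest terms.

B^2 term by term: the squares give (-972/1745)^2*(e12)^2 + (2979/1745)^2*(e13)^2 + (-216/1745)^2*(e23)^2 = 944784/3045025*(-1) + 8874441/3045025*(-1) + 46656/3045025*(-1) = -81/25 (each basis 2-blade squares to minus the product of its generators' squares); cross terms between blades sharing an index anticommute and cancel. So B^2 = -81/25.
B^2 = -81/25 — B^2 < 0, so the exponential closes trigonometrically: l = 9/5, alpha*l = pi/2, so exp(alpha B) = cos(pi/2) + (sin(pi/2)/(9/5))*B = 0 + (5/9)*B.
Answer: -108/349*e12 + 331/349*e13 - 24/349*e23


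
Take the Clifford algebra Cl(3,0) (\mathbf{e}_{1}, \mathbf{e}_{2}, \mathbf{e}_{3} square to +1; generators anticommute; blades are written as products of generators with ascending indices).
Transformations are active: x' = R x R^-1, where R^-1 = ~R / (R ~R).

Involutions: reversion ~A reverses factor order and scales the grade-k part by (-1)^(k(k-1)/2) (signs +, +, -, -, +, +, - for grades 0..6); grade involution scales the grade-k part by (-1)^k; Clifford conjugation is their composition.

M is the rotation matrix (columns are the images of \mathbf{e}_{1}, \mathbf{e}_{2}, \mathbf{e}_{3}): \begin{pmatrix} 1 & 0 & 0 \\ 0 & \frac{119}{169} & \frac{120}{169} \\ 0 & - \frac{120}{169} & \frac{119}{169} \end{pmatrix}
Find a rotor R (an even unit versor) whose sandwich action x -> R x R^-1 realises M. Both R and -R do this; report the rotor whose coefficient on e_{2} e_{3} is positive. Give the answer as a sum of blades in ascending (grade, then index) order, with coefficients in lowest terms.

Method: write R = a + b12*e_{1} e_{2} + b13*e_{1} e_{3} + b23*e_{2} e_{3} with a^2 + b12^2 + b13^2 + b23^2 = 1 (so R^-1 = ~R). Expanding the columns R e_j ~R gives tr M = 4a^2 - 1 and, from the antisymmetric part, M21 - M12 = -4a*b12, M13 - M31 = 4a*b13, M32 - M23 = -4a*b23.
Here tr M = \frac{407}{169}, so a^2 = (1 + tr M)/4 = \frac{144}{169} and a = ±\frac{12}{13}. Taking a = \frac{12}{13}: M21 - M12 = 0, M13 - M31 = 0, M32 - M23 = -\frac{240}{169}, giving b12 = 0, b13 = 0, b23 = \frac{5}{13}, i.e. R = \frac{12}{13} + \frac{5}{13} e_{2} e_{3}.
Its e_{2} e_{3} coefficient is already positive.
Answer: \frac{12}{13} + \frac{5}{13} e_{2} e_{3}. Note: both R and -R realise this M (trace \frac{407}{169}); the covering map identifies them, and the e_{2} e_{3}-coefficient sign is the tie-breaker.


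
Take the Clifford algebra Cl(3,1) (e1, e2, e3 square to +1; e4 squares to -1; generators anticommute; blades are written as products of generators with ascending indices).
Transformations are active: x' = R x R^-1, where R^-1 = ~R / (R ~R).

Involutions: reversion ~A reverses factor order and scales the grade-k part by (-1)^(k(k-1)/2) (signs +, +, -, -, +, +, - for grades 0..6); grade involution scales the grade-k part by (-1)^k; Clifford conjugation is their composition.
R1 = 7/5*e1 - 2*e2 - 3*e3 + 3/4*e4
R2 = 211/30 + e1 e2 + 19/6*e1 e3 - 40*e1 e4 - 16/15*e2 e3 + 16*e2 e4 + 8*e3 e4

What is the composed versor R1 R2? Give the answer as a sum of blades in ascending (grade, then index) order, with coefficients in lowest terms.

Distribute over the terms of R1 (each basis-blade product reordered to ascending indices, repeated generators contracted through their squares):
(7/5*e1) R2 = 1477/150*e1 + 7/5*e2 + 133/30*e3 - 56*e4 - 112/75*e1 e2 e3 + 112/5*e1 e2 e4 + 56/5*e1 e3 e4
(-2*e2) R2 = 2*e1 - 211/15*e2 + 32/15*e3 - 32*e4 + 19/3*e1 e2 e3 - 80*e1 e2 e4 - 16*e2 e3 e4
(-3*e3) R2 = 19/2*e1 - 16/5*e2 - 211/10*e3 - 24*e4 - 3*e1 e2 e3 - 120*e1 e3 e4 + 48*e2 e3 e4
(3/4*e4) R2 = -30*e1 + 12*e2 + 6*e3 + 211/40*e4 + 3/4*e1 e2 e4 + 19/8*e1 e3 e4 - 4/5*e2 e3 e4
Summing the partial products and collecting blades:
Answer: -649/75*e1 - 58/15*e2 - 128/15*e3 - 4269/40*e4 + 46/25*e1 e2 e3 - 1137/20*e1 e2 e4 - 4257/40*e1 e3 e4 + 156/5*e2 e3 e4


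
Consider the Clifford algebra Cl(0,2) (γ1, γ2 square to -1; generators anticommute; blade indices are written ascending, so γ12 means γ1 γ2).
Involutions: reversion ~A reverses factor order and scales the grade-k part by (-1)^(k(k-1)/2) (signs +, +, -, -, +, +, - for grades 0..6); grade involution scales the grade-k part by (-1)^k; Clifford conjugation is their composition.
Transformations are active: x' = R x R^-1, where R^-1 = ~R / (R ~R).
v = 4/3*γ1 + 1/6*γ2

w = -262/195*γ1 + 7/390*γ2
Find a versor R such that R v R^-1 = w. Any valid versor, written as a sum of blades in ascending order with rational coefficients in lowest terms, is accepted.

The midline construction: v and w both square to -65/36, so reflecting in their sum -2/195*γ1 + 12/65*γ2 exchanges them.
Answer: -2/195*γ1 + 12/65*γ2


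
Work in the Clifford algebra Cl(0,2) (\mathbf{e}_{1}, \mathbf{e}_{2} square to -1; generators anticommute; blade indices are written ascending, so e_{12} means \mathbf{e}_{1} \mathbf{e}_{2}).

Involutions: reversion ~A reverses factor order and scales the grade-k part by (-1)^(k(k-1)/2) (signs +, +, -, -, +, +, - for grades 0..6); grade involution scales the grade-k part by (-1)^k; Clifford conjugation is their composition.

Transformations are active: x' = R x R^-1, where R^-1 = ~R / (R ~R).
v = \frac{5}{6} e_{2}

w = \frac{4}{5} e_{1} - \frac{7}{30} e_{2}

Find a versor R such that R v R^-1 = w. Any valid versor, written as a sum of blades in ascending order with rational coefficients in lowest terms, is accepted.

Sketch: the shared square -\frac{25}{36} makes R = v + w = \frac{4}{5} e_{1} + \frac{3}{5} e_{2} the natural versor; its sandwich fixes that direction, negates (v - w)/2, and sends v to w.
Answer: \frac{4}{5} e_{1} + \frac{3}{5} e_{2}


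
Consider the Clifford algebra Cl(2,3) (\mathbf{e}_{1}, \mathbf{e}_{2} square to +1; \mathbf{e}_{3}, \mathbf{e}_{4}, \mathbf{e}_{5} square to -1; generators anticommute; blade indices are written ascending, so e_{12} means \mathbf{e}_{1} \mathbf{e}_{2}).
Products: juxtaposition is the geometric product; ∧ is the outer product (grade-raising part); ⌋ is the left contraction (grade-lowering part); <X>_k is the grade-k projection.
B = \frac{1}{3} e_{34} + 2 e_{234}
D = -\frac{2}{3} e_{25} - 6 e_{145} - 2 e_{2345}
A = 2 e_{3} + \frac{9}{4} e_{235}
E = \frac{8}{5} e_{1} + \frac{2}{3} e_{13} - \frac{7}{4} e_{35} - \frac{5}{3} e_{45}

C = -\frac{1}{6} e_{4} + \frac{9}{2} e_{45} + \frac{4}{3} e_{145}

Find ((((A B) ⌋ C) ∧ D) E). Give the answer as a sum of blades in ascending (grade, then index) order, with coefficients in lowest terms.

step 1: -\frac{2}{3} e_{4} + 4 e_{24} - \frac{9}{2} e_{45} - \frac{3}{4} e_{245}
step 2: \frac{725}{36} + 6 e_{1} + 3 e_{5} - \frac{8}{9} e_{15}
step 3: -\frac{725}{54} e_{25} - 4 e_{125} - \frac{725}{6} e_{145} - \frac{725}{18} e_{2345} - 12 e_{12345}
step 4: -\frac{3625}{18} e_{1} - \frac{9425}{216} e_{23} + \frac{60175}{648} e_{24} - \frac{32}{5} e_{25} - \frac{580}{3} e_{45} - 13 e_{123} + \frac{83}{3} e_{124} - \frac{580}{27} e_{125} - \frac{5075}{24} e_{134} + \frac{8}{3} e_{235} + 8 e_{245} - \frac{725}{9} e_{345} + \frac{725}{81} e_{1235} + \frac{725}{27} e_{1245} - \frac{96}{5} e_{2345} - \frac{580}{9} e_{12345}
Answer: -\frac{3625}{18} e_{1} - \frac{9425}{216} e_{23} + \frac{60175}{648} e_{24} - \frac{32}{5} e_{25} - \frac{580}{3} e_{45} - 13 e_{123} + \frac{83}{3} e_{124} - \frac{580}{27} e_{125} - \frac{5075}{24} e_{134} + \frac{8}{3} e_{235} + 8 e_{245} - \frac{725}{9} e_{345} + \frac{725}{81} e_{1235} + \frac{725}{27} e_{1245} - \frac{96}{5} e_{2345} - \frac{580}{9} e_{12345}


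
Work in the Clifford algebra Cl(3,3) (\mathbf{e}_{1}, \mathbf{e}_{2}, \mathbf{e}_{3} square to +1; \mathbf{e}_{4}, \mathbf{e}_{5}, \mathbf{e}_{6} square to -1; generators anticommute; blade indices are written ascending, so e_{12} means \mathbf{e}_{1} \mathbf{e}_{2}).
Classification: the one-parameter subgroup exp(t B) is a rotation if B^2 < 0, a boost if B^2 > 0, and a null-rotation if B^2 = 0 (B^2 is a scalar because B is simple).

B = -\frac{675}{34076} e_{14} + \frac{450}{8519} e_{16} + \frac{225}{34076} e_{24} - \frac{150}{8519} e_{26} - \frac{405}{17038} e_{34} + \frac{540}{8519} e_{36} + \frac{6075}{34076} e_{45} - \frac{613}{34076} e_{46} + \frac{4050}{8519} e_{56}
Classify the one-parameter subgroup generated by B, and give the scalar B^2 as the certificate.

B^2 term by term: the squares give (-\frac{675}{34076})^2*(e_{14})^2 + (\frac{450}{8519})^2*(e_{16})^2 + (\frac{225}{34076})^2*(e_{24})^2 + (-\frac{150}{8519})^2*(e_{26})^2 + (-\frac{405}{17038})^2*(e_{34})^2 + (\frac{540}{8519})^2*(e_{36})^2 + (\frac{6075}{34076})^2*(e_{45})^2 + (-\frac{613}{34076})^2*(e_{46})^2 + (\frac{4050}{8519})^2*(e_{56})^2 = \frac{455625}{1161173776}*(+1) + \frac{202500}{72573361}*(+1) + \frac{50625}{1161173776}*(+1) + \frac{22500}{72573361}*(+1) + \frac{164025}{290293444}*(+1) + \frac{291600}{72573361}*(+1) + \frac{36905625}{1161173776}*(-1) + \frac{375769}{1161173776}*(-1) + \frac{16402500}{72573361}*(-1) = -\frac{1}{4} (each basis 2-blade squares to minus the product of its generators' squares); cross terms between blades sharing an index anticommute and cancel; the commuting (index-disjoint) pairs give grade-4 terms 2*c*c'*(blade product), which cancel blade by blade — e_{1246}: -\frac{50625}{72573361} + \frac{50625}{72573361} = 0; e_{1346}: \frac{182250}{72573361} - \frac{182250}{72573361} = 0; e_{1456}: -\frac{1366875}{72573361} + \frac{1366875}{72573361} = 0; e_{2346}: -\frac{60750}{72573361} + \frac{60750}{72573361} = 0; e_{2456}: \frac{455625}{72573361} - \frac{455625}{72573361} = 0; e_{3456}: -\frac{1640250}{72573361} + \frac{1640250}{72573361} = 0 — confirming B is simple. So B^2 = -\frac{1}{4}.
Answer: rotation, certificate B^2 = -\frac{1}{4}. Because -\frac{1}{4} is invariant under every versor sandwich, the classification follows from its sign alone.


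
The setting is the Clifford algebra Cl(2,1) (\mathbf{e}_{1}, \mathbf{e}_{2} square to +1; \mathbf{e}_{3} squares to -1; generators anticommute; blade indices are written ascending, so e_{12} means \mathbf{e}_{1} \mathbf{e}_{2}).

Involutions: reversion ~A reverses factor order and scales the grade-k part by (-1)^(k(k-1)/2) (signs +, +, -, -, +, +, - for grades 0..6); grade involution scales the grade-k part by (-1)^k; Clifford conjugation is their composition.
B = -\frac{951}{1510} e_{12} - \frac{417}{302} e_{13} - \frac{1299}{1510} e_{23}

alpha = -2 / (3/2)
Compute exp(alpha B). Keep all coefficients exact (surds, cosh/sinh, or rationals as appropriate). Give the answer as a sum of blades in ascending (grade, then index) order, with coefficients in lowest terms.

B^2 term by term: the squares give (-\frac{951}{1510})^2*(e_{12})^2 + (-\frac{417}{302})^2*(e_{13})^2 + (-\frac{1299}{1510})^2*(e_{23})^2 = \frac{904401}{2280100}*(-1) + \frac{173889}{91204}*(+1) + \frac{1687401}{2280100}*(+1) = \frac{9}{4} (each basis 2-blade squares to minus the product of its generators' squares); cross terms between blades sharing an index anticommute and cancel. So B^2 = \frac{9}{4}.
B^2 = \frac{9}{4} — since the square is positive, the closed form is hyperbolic: l = \frac{3}{2}, alpha*l = -2, so exp(alpha B) = cosh(-2) + (sinh(-2)/(\frac{3}{2}))*B = \cosh{\left(2 \right)} + (- \frac{2 \sinh{\left(2 \right)}}{3})*B.
Answer: \cosh{\left(2 \right)} + \frac{317 \sinh{\left(2 \right)}}{755} e_{12} + \frac{139 \sinh{\left(2 \right)}}{151} e_{13} + \frac{433 \sinh{\left(2 \right)}}{755} e_{23}


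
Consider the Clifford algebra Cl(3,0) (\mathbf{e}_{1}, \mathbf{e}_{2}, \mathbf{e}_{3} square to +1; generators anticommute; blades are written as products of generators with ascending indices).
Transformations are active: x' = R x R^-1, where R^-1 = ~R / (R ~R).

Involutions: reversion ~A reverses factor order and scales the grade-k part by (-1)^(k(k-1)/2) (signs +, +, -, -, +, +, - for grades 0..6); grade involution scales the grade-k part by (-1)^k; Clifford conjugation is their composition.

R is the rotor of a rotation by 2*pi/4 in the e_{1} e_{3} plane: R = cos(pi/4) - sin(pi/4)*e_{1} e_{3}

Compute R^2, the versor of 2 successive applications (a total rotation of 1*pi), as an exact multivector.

Because a rotor carries half the rotation angle, composing 2 copies of this e_{1} e_{3}-plane rotor multiplies the phase: 2*(pi/4) = \frac{\pi}{2}, hence R^2 = cos(\frac{\pi}{2}) - sin(\frac{\pi}{2})*e_{1} e_{3}.
cos(\frac{\pi}{2}) = 0 and sin(\frac{\pi}{2}) = 1, so R^2 = -e_{1} e_{3}. The net rotation is 1*pi; the rotor keeps the half-angle phase exactly.
Answer: -e_{1} e_{3}


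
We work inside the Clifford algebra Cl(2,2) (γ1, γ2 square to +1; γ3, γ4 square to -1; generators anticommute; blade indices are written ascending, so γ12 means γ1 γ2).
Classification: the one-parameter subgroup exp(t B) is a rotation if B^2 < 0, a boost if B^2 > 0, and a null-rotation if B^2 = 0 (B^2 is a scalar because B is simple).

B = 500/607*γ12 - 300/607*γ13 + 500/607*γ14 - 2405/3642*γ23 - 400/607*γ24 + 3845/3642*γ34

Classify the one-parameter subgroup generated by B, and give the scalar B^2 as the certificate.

B^2 term by term: the squares give (500/607)^2*(γ12)^2 + (-300/607)^2*(γ13)^2 + (500/607)^2*(γ14)^2 + (-2405/3642)^2*(γ23)^2 + (-400/607)^2*(γ24)^2 + (3845/3642)^2*(γ34)^2 = 250000/368449*(-1) + 90000/368449*(+1) + 250000/368449*(+1) + 5784025/13264164*(+1) + 160000/368449*(+1) + 14784025/13264164*(-1) = 0 (each basis 2-blade squares to minus the product of its generators' squares); cross terms between blades sharing an index anticommute and cancel; the commuting (index-disjoint) pairs give grade-4 terms 2*c*c'*(blade product), which cancel blade by blade — γ1234: 1922500/1105347 - 240000/368449 - 1202500/1105347 = 0 — confirming B is simple. So B^2 = 0.
Answer: null-rotation, certificate B^2 = 0. One invariant decides it: the square 0 survives every conjugation, and its sign is exactly the classification.


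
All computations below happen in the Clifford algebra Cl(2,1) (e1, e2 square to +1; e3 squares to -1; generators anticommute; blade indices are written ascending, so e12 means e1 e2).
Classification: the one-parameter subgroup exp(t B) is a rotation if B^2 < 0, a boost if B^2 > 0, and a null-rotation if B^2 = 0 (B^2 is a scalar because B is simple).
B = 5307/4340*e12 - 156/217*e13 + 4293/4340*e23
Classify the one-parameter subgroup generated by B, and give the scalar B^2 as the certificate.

B^2 term by term: the squares give (5307/4340)^2*(e12)^2 + (-156/217)^2*(e13)^2 + (4293/4340)^2*(e23)^2 = 28164249/18835600*(-1) + 24336/47089*(+1) + 18429849/18835600*(+1) = 0 (each basis 2-blade squares to minus the product of its generators' squares); cross terms between blades sharing an index anticommute and cancel. So B^2 = 0.
Answer: null-rotation, certificate B^2 = 0. No conjugation can change B^2 = 0; the sign gives the class.


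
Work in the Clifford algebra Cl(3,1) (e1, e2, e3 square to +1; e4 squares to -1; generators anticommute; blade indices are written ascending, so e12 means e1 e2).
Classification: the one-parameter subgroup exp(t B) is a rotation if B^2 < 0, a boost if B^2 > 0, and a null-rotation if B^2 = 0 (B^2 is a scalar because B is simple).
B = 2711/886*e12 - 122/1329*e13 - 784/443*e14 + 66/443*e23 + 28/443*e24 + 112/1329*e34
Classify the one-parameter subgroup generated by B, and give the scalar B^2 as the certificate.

B^2 term by term: the squares give (2711/886)^2*(e12)^2 + (-122/1329)^2*(e13)^2 + (-784/443)^2*(e14)^2 + (66/443)^2*(e23)^2 + (28/443)^2*(e24)^2 + (112/1329)^2*(e34)^2 = 7349521/784996*(-1) + 14884/1766241*(-1) + 614656/196249*(+1) + 4356/196249*(-1) + 784/196249*(+1) + 12544/1766241*(+1) = -25/4 (each basis 2-blade squares to minus the product of its generators' squares); cross terms between blades sharing an index anticommute and cancel; the commuting (index-disjoint) pairs give grade-4 terms 2*c*c'*(blade product), which cancel blade by blade — e1234: 303632/588747 + 6832/588747 - 103488/196249 = 0 — confirming B is simple. So B^2 = -25/4.
Answer: rotation, certificate B^2 = -25/4. No conjugation can change B^2 = -25/4; the sign gives the class.


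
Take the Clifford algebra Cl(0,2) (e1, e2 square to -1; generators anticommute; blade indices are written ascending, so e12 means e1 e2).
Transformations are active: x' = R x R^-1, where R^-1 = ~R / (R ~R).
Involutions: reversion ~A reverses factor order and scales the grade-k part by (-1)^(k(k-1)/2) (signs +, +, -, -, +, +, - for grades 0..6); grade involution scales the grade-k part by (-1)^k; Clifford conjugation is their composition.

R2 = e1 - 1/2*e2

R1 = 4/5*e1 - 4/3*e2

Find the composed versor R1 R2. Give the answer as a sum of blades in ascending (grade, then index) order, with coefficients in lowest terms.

Distribute over the terms of R1 (each basis-blade product reordered to ascending indices, repeated generators contracted through their squares):
(4/5*e1) R2 = -4/5 - 2/5*e12
(-4/3*e2) R2 = -2/3 + 4/3*e12
Summing the partial products and collecting blades:
Answer: -22/15 + 14/15*e12


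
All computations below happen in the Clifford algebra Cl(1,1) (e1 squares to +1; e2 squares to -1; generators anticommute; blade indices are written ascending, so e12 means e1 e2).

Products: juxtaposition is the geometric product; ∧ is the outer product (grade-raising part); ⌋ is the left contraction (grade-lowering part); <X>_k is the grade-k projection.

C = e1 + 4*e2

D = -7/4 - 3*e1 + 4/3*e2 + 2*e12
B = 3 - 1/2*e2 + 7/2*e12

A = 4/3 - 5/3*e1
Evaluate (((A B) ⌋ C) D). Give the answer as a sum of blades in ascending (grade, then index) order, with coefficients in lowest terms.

step 1: 4 - 5*e1 - 13/2*e2 + 11/2*e12
step 2: 21 + 4*e1 + 16*e2
step 3: -841/12 - 38*e1 + 8*e2 + 286/3*e12
Answer: -841/12 - 38*e1 + 8*e2 + 286/3*e12


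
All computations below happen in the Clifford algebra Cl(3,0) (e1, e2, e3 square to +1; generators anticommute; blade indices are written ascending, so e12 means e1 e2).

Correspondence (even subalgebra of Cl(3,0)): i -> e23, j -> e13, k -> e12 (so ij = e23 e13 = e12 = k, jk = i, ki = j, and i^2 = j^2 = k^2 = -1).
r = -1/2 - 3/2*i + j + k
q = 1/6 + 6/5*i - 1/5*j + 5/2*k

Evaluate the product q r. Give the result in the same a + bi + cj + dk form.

In blades: q = 1/6 + 5/2*e12 - 1/5*e13 + 6/5*e23, r = -1/2 + e12 + e13 - 3/2*e23.
Distribute q over r term by term (generator squares from the signature, products reordered to ascending indices): (1/6)*r = -1/12 + 1/6*e12 + 1/6*e13 - 1/4*e23; (5/2*e12)*r = -5/2 - 5/4*e12 - 15/4*e13 - 5/2*e23; (-1/5*e13)*r = 1/5 - 3/10*e12 + 1/10*e13 - 1/5*e23; (6/5*e23)*r = 9/5 + 6/5*e12 - 6/5*e13 - 3/5*e23.
Sum: -7/12 - 11/60*e12 - 281/60*e13 - 71/20*e23; translating back through the correspondence:
Answer: -7/12 - 71/20*i - 281/60*j - 11/60*k


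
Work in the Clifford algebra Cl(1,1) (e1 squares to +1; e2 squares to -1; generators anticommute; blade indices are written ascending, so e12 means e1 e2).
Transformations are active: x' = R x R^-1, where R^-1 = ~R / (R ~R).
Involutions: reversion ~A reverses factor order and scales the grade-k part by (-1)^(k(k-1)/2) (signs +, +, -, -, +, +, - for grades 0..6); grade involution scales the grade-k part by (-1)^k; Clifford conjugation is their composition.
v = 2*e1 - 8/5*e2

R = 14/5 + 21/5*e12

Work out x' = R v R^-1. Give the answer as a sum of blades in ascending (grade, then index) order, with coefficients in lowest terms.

~R = 14/5 - 21/5*e12, and R ~R = -49/5, so R^-1 = ~R / (-49/5).
R v = 308/25*e1 - 322/25*e2
Answer: -226/25*e1 + 224/25*e2


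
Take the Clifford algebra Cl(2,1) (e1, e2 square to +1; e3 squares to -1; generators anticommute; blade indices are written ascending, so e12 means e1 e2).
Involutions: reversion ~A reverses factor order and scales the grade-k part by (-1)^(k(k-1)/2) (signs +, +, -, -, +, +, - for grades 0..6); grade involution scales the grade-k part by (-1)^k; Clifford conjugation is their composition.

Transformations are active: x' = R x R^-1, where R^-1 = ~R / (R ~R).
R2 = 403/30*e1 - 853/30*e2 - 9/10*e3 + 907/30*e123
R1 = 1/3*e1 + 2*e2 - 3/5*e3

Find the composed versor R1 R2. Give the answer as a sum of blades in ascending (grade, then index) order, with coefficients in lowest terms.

Distribute over the terms of R1 (each basis-blade product reordered to ascending indices, repeated generators contracted through their squares):
(1/3*e1) R2 = 403/90 - 853/90*e12 - 3/10*e13 + 907/90*e23
(2*e2) R2 = -853/15 - 403/15*e12 - 907/15*e13 - 9/5*e23
(-3/5*e3) R2 = -27/50 + 907/50*e12 + 403/50*e13 - 853/50*e23
Summing the partial products and collecting blades:
Answer: -11909/225 - 4096/225*e12 - 3953/75*e13 - 1976/225*e23


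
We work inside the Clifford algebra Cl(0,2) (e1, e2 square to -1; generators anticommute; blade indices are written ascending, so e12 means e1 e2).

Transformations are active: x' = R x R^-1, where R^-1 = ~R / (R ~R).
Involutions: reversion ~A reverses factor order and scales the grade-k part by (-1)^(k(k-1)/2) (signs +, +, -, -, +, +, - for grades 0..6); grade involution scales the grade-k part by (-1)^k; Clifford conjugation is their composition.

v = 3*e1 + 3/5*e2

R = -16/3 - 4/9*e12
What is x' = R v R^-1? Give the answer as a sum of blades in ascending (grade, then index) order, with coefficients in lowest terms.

~R = -16/3 + 4/9*e12, and R ~R = 2320/81, so R^-1 = ~R / (2320/81).
R v = -236/15*e1 - 68/15*e2
Answer: 2073/725*e1 + 789/725*e2


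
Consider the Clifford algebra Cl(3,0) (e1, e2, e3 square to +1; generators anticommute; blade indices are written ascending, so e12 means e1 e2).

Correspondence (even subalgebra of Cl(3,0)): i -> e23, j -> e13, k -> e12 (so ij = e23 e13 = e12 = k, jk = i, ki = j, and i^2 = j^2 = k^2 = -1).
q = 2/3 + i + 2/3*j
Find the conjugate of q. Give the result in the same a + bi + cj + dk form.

In blades: q = 2/3 + 2/3*e13 + e23.
Quaternion conjugation is reversion on the even subalgebra: the scalar is fixed and every grade-2 blade flips sign, giving 2/3 - 2/3*e13 - e23; translating back:
Answer: 2/3 - i - 2/3*j


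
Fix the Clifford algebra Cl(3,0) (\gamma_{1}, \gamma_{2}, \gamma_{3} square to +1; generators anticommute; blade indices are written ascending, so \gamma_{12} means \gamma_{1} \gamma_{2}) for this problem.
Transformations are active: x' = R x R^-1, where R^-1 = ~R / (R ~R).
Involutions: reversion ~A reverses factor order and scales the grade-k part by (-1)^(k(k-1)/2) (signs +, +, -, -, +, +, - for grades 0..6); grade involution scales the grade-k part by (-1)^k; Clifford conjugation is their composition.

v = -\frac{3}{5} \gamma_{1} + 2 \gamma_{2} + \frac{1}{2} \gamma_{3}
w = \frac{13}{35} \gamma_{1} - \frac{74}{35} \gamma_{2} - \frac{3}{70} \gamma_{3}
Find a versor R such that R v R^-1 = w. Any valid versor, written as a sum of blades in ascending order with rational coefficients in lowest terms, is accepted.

A norm check does it: q(v) = q(w) = \frac{461}{100}, hence R = v + w = -\frac{8}{35} \gamma_{1} - \frac{4}{35} \gamma_{2} + \frac{16}{35} \gamma_{3} realises the map — parallel part kept, (v - w)/2 negated, v carried to w.
Answer: -\frac{8}{35} \gamma_{1} - \frac{4}{35} \gamma_{2} + \frac{16}{35} \gamma_{3}


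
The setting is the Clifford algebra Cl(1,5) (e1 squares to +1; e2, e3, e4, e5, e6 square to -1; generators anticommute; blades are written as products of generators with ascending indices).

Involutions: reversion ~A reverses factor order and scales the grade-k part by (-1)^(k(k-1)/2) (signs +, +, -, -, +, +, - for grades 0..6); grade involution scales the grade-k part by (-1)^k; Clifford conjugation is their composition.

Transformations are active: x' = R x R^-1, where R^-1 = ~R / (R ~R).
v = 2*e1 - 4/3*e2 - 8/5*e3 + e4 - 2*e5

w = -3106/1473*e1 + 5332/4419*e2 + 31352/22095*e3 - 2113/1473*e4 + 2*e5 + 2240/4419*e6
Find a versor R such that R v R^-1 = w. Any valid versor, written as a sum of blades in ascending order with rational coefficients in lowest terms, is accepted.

Equal squares first: v^2 = w^2 = -1201/225. Then v + w = -160/1473*e1 - 560/4419*e2 - 800/4419*e3 - 640/1473*e4 + 2240/4419*e6 is a versor taking v to w, provided it is invertible.
Answer: -160/1473*e1 - 560/4419*e2 - 800/4419*e3 - 640/1473*e4 + 2240/4419*e6


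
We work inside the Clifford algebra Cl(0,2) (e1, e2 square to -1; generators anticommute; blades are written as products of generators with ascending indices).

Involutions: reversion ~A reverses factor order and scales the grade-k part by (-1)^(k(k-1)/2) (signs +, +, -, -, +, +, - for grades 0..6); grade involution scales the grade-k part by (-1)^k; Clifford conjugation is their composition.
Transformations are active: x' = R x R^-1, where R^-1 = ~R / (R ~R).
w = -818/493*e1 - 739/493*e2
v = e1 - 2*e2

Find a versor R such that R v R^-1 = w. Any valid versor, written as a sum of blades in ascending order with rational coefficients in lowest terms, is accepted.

Reasoning: v^2 = w^2 = -5 since conjugation preserves the quadratic form; R = v + w = -325/493*e1 - 1725/493*e2 is then valid when invertible, keeping its own part and reversing (v - w)/2.
Answer: -325/493*e1 - 1725/493*e2


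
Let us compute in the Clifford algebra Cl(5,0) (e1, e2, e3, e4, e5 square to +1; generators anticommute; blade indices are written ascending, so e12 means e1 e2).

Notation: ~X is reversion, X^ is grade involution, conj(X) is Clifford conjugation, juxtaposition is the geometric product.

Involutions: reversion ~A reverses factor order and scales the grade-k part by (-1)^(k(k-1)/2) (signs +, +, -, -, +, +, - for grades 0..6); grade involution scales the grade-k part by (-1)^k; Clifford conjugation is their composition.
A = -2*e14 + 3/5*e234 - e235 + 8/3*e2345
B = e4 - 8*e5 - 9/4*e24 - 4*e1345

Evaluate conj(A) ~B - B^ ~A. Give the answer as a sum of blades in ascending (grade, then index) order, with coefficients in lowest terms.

first term: 2*e1 + 27/20*e3 + 37/6*e12 + 43/5*e23 - 2*e35 - 4*e124 - 12/5*e125 - 16*e145 - 64/3*e234 - 8/3*e235 + 9/4*e345 - 19/5*e2345
second term: 2*e1 + 27/20*e3 - 91/6*e12 + 43/5*e23 - 14*e35 + 4*e124 + 12/5*e125 + 16*e145 - 64/3*e234 - 8/3*e235 - 9/4*e345 + 19/5*e2345
Answer: 64/3*e12 + 12*e35 - 8*e124 - 24/5*e125 - 32*e145 + 9/2*e345 - 38/5*e2345


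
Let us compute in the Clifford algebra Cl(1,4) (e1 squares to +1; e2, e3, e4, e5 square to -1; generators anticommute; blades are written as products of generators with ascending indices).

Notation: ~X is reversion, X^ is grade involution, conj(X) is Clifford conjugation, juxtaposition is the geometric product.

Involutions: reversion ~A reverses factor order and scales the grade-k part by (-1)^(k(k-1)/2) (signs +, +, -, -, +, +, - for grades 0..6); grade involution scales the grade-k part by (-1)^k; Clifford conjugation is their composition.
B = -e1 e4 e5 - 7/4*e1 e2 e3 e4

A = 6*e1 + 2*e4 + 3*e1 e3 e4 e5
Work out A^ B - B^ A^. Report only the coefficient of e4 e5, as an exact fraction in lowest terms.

first term: -3*e3 + 2*e1 e5 + 21/4*e2 e5 + 6*e4 e5 + 7/2*e1 e2 e3 + 21/2*e2 e3 e4
second term: -3*e3 - 2*e1 e5 - 21/4*e2 e5 - 6*e4 e5 - 7/2*e1 e2 e3 - 21/2*e2 e3 e4
Answer: 12


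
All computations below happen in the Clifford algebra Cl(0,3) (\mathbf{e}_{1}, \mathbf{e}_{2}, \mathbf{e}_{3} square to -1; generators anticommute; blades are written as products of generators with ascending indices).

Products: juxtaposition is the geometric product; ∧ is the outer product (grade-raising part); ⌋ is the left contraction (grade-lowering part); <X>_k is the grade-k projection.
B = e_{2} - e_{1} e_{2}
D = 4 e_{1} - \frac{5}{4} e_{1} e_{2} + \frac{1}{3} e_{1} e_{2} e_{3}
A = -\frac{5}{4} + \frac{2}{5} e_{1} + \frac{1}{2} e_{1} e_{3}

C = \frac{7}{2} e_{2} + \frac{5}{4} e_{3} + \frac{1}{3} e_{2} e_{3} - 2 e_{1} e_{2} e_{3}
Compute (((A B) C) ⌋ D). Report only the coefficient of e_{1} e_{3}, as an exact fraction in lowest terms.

step 1: -\frac{17}{20} e_{2} + \frac{33}{20} e_{1} e_{2} + \frac{1}{2} e_{2} e_{3} - \frac{1}{2} e_{1} e_{2} e_{3}
step 2: \frac{457}{120} - \frac{553}{120} e_{1} - \frac{5}{8} e_{2} + \frac{16}{3} e_{3} + \frac{5}{8} e_{1} e_{2} - \frac{3}{5} e_{1} e_{3} - \frac{17}{16} e_{2} e_{3} + \frac{33}{16} e_{1} e_{2} e_{3}
step 3: \frac{9553}{480} + \frac{2619}{160} e_{1} - \frac{2861}{480} e_{2} - \frac{5}{24} e_{3} - \frac{1883}{288} e_{1} e_{2} - \frac{5}{24} e_{1} e_{3} + \frac{553}{360} e_{2} e_{3} + \frac{457}{360} e_{1} e_{2} e_{3}
Answer: -\frac{5}{24}


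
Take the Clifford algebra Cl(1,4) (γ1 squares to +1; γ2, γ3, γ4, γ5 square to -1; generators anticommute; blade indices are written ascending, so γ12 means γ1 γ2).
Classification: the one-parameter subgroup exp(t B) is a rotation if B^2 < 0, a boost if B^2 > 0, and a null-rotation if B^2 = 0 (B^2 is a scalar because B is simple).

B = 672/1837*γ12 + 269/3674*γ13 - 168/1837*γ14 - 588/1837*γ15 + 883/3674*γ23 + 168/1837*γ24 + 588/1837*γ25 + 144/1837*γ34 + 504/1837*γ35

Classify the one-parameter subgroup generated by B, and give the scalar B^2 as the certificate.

B^2 term by term: the squares give (672/1837)^2*(γ12)^2 + (269/3674)^2*(γ13)^2 + (-168/1837)^2*(γ14)^2 + (-588/1837)^2*(γ15)^2 + (883/3674)^2*(γ23)^2 + (168/1837)^2*(γ24)^2 + (588/1837)^2*(γ25)^2 + (144/1837)^2*(γ34)^2 + (504/1837)^2*(γ35)^2 = 451584/3374569*(+1) + 72361/13498276*(+1) + 28224/3374569*(+1) + 345744/3374569*(+1) + 779689/13498276*(-1) + 28224/3374569*(-1) + 345744/3374569*(-1) + 20736/3374569*(-1) + 254016/3374569*(-1) = 0 (each basis 2-blade squares to minus the product of its generators' squares); cross terms between blades sharing an index anticommute and cancel; the commuting (index-disjoint) pairs give grade-4 terms 2*c*c'*(blade product), which cancel blade by blade — γ1234: 193536/3374569 - 45192/3374569 - 148344/3374569 = 0; γ1235: 677376/3374569 - 158172/3374569 - 519204/3374569 = 0; γ1245: 197568/3374569 - 197568/3374569 = 0; γ1345: 169344/3374569 - 169344/3374569 = 0; γ2345: -169344/3374569 + 169344/3374569 = 0 — confirming B is simple. So B^2 = 0.
Answer: null-rotation, certificate B^2 = 0. Why this suffices: the scalar 0 survives any versor conjugation, so its sign alone determines the class however B is presented.


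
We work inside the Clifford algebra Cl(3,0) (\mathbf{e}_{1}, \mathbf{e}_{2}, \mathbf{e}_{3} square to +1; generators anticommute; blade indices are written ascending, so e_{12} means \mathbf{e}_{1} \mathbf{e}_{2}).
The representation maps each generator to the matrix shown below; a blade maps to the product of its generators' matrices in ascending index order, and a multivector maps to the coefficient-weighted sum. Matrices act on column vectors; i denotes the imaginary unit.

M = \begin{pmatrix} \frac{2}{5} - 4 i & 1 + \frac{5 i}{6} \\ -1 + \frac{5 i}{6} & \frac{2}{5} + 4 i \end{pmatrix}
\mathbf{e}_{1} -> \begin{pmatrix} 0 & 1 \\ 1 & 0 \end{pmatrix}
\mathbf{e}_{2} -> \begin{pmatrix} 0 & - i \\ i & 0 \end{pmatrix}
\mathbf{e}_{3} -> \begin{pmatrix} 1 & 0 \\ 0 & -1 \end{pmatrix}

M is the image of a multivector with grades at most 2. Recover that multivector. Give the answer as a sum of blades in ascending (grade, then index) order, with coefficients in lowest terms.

Method: 1, rho(e_{1}), rho(e_{2}), rho(e_{3}) form a trace-orthogonal basis of the 2x2 complex matrices (tr(X Y) = 2 if X = Y, else 0), so M = m0*1 + m1*rho(e_{1}) + m2*rho(e_{2}) + m3*rho(e_{3}) with m0 = tr(M)/2 = \frac{2}{5}, m1 = tr(M rho(e_{1}))/2 = \frac{5 i}{6}, m2 = tr(M rho(e_{2}))/2 = i, m3 = tr(M rho(e_{3}))/2 = - 4 i.
Multiplying table entries, the bivector images are rho(e_{12}) = i*rho(e_{3}), rho(e_{13}) = -i*rho(e_{2}), rho(e_{23}) = i*rho(e_{1}); with real blade coefficients the real parts of m0..m3 are the coefficients of 1, e_{1}, e_{2}, e_{3} and the imaginary parts give the bivectors (e_{23}: Im m1, e_{13}: -Im m2, e_{12}: Im m3).
Answer: \frac{2}{5} - 4 e_{12} - e_{13} + \frac{5}{6} e_{23}


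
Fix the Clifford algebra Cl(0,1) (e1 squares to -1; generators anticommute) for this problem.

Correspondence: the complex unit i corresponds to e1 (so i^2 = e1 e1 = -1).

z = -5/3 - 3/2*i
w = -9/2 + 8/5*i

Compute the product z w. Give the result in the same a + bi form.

In blades: z = -5/3 - 3/2*e1, w = -9/2 + 8/5*e1.
Distribute z over w term by term (generator squares from the signature, products reordered to ascending indices): (-5/3)*w = 15/2 - 8/3*e1; (-3/2*e1)*w = 12/5 + 27/4*e1.
Sum: 99/10 + 49/12*e1; translating back through the correspondence:
Answer: 99/10 + 49/12*i


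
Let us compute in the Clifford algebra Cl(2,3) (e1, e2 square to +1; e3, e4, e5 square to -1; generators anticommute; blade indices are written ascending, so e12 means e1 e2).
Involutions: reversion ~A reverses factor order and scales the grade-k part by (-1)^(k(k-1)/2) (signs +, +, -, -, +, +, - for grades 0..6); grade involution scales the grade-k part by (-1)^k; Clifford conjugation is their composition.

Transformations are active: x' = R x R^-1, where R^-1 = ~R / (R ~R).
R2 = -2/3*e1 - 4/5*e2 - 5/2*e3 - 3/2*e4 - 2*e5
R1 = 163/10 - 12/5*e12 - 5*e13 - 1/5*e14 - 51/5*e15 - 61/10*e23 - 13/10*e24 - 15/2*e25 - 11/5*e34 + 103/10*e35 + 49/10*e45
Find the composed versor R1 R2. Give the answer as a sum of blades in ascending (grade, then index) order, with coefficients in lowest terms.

Distribute over the terms of R2 (each basis-blade product reordered to ascending indices, repeated generators contracted through their squares):
R1 (-2/3*e1) = -163/15*e1 - 8/5*e2 - 10/3*e3 - 2/15*e4 - 34/5*e5 + 61/15*e123 + 13/15*e124 + 5*e125 + 22/15*e134 - 103/15*e135 - 49/15*e145
R1 (-4/5*e2) = 48/25*e1 - 326/25*e2 - 122/25*e3 - 26/25*e4 - 6*e5 - 4*e123 - 4/25*e124 - 204/25*e125 + 44/25*e234 - 206/25*e235 - 98/25*e245
R1 (-5/2*e3) = -25/2*e1 - 61/4*e2 - 163/4*e3 + 11/2*e4 - 103/4*e5 + 6*e123 - 1/2*e134 - 51/2*e135 - 13/4*e234 - 75/4*e235 - 49/4*e345
R1 (-3/2*e4) = -3/10*e1 - 39/20*e2 - 33/10*e3 - 489/20*e4 - 147/20*e5 + 18/5*e124 + 15/2*e134 - 153/10*e145 + 183/20*e234 - 45/4*e245 + 309/20*e345
R1 (-2*e5) = -102/5*e1 - 15*e2 + 103/5*e3 + 49/5*e4 - 163/5*e5 + 24/5*e125 + 10*e135 + 2/5*e145 + 61/5*e235 + 13/5*e245 + 22/5*e345
Summing the partial products and collecting blades:
Answer: -3161/75*e1 - 1171/25*e2 - 9499/300*e3 - 3097/300*e4 - 157/2*e5 + 91/15*e123 + 323/75*e124 + 41/25*e125 + 127/15*e134 - 671/30*e135 - 109/6*e145 + 383/50*e234 - 1479/100*e235 - 1257/100*e245 + 38/5*e345


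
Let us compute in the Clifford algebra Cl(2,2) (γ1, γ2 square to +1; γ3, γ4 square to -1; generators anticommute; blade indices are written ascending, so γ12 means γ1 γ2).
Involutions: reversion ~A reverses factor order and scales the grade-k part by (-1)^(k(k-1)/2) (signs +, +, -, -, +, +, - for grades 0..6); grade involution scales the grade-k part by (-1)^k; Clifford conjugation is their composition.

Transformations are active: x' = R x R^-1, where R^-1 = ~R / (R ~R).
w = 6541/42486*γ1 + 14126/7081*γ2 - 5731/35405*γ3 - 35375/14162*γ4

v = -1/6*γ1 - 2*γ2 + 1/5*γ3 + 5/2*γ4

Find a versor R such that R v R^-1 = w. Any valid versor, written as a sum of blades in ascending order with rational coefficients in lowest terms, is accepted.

Sketch: the shared square -509/225 makes R = v + w = -90/7081*γ1 - 36/7081*γ2 + 270/7081*γ3 + 15/7081*γ4 the natural versor; its sandwich fixes that direction, negates (v - w)/2, and sends v to w.
Answer: -90/7081*γ1 - 36/7081*γ2 + 270/7081*γ3 + 15/7081*γ4


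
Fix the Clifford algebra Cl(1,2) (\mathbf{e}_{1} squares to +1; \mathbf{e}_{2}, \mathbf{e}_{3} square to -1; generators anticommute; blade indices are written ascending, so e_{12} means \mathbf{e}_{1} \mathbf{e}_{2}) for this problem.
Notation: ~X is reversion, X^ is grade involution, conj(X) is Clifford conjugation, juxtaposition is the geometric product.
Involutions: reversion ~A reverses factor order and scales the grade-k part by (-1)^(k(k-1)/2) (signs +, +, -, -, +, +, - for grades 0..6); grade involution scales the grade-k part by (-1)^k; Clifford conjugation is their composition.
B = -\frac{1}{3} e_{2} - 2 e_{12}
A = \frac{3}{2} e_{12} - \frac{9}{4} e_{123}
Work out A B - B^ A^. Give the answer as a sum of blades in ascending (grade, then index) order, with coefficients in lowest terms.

first term: -3 + \frac{1}{2} e_{1} + \frac{9}{2} e_{3} + \frac{3}{4} e_{13}
second term: -3 + \frac{1}{2} e_{1} - \frac{9}{2} e_{3} + \frac{3}{4} e_{13}
Answer: 9 e_{3}


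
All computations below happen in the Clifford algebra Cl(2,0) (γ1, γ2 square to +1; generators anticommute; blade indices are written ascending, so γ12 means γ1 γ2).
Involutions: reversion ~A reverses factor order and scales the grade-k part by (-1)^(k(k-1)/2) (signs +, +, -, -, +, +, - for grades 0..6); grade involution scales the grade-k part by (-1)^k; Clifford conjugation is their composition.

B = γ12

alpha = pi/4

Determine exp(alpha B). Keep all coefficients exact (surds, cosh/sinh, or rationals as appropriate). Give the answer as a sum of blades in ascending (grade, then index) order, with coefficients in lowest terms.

B^2 = (1)^2*(γ12)^2 = 1*(-1) = -1 (a basis 2-blade squares to minus the product of its generators' squares).
B^2 = -1 — the series telescopes trigonometrically here: l = 1, alpha*l = pi/4, so exp(alpha B) = cos(pi/4) + (sin(pi/4)/1)*B = sqrt(2)/2 + (sqrt(2)/2)*B.
Answer: sqrt(2)/2 + sqrt(2)/2*γ12


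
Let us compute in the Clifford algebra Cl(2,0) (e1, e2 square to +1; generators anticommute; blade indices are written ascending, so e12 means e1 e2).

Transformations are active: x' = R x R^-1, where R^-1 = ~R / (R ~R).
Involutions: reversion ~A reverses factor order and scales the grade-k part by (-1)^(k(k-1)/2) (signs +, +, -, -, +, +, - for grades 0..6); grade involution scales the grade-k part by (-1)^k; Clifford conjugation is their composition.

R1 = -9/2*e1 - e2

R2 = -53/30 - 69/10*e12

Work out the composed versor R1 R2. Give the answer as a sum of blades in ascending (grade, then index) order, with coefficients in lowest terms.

Distribute over the terms of R1 (each basis-blade product reordered to ascending indices, repeated generators contracted through their squares):
(-9/2*e1) R2 = 159/20*e1 + 621/20*e2
(-e2) R2 = -69/10*e1 + 53/30*e2
Summing the partial products and collecting blades:
Answer: 21/20*e1 + 1969/60*e2
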